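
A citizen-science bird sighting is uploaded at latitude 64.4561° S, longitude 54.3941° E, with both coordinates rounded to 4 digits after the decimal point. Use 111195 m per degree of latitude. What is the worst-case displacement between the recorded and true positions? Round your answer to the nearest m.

Rounding to 4 decimal places leaves each coordinate within ±5e-05° of the true value.
North–south component: 5e-05° × 111195 = 5.55975 m.
East–west component at 64.4561°: 5e-05° × 111195 × cos 64.4561° ≈ 5e-05 × 47947.6 ≈ 2.39738 m.
Combining orthogonally: (5.55975² + 2.39738²)^½ ≈ 6.05461 m.

6 m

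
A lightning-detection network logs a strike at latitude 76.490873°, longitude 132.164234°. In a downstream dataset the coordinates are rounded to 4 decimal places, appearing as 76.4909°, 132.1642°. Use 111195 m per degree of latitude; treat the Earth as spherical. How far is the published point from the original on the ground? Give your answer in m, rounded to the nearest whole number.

3 m

The latitude changed by -0.000027° and the longitude by +0.000034°.
North–south shift: -0.000027 × 111195 = -3.00227 m.
E–W at 76.4909°: 0.000034° × 111195 × cos 76.4909° = 0.000034 × 111195 × 0.2336 ≈ 0.883154 m.
Combined displacement = (3.00227² + 0.883154²)^½ ≈ 3.12947 m.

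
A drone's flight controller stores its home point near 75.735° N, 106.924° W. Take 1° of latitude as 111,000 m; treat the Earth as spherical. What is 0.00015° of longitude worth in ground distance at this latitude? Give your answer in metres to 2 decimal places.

4.10 metres

0.00015° of longitude at 75.735° is 0.00015 × 111000 × cos 75.735° ≈ 0.00015 × 27351.2 = 4.10268 m.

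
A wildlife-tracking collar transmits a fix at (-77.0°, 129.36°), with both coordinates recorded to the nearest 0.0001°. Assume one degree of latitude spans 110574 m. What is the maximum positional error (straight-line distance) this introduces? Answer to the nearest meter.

Rounding to 4 decimal places leaves each coordinate within ±5e-05° of the true value.
Latitude error → 5e-05 × 110574 = 5.5287 m along the meridian.
E–W at 77°: 5e-05° × 110574 × cos 77° = 5e-05 × 110574 × 0.2250 ≈ 1.24369 m.
The two errors are perpendicular, so the maximum displacement is √(5.5287² + 1.24369²) ≈ 5.66686 m.

6 meters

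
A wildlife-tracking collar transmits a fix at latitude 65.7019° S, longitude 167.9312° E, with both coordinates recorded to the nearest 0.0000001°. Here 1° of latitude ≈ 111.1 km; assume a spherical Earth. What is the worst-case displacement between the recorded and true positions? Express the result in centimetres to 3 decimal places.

Rounding to 7 decimal places leaves each coordinate within ±5e-08° of the true value.
N–S: 5e-08° × 111100 m/° = 0.005555 m.
East–west component at 65.7019°: 5e-08° × 111100 × cos 65.7019° ≈ 5e-08 × 45715.9 ≈ 0.00228579 m.
Combining orthogonally: (0.005555² + 0.00228579²)^½ ≈ 0.0060069 m.
That is 0.0060069 m = 0.60069 cm.

0.601 centimetres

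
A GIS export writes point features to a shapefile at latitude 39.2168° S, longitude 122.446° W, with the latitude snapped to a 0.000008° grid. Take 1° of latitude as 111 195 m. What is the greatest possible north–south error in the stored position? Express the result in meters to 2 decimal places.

With a 0.000008° grid the true value lies within half a step, ±0.000008°/2 = ±4e-06°, of the stored one.
So the N–S error is at most 4e-06 × 111195 = 0.44478 m.

0.44 meters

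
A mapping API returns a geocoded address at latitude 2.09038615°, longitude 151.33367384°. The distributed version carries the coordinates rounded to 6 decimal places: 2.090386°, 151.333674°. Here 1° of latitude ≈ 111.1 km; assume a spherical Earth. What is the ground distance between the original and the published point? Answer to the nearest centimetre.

Δlat = 2.09038615 − 2.090386 = +0.00000015°; Δlon = 151.33367384 − 151.333674 = -0.00000016°.
N–S: 0.00000015° × 111100 m/° = 0.016665 m.
E–W at 2.09039°: -0.00000016° × 111100 × cos 2.09039° = -0.00000016 × 111100 × 0.9993 ≈ -0.0177642 m.
Hypotenuse of the two orthogonal shifts: √(0.016665² + 0.0177642²) = 0.0243575 m.
That is 0.0243575 m = 2.4358 cm.

2 centimetres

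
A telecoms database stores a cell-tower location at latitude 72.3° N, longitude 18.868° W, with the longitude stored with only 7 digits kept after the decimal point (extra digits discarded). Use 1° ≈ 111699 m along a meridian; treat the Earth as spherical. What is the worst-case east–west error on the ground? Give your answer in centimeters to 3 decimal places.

0.340 centimeters

Truncating at 7 decimal places can drop up to a full unit in the last place, so the longitude may be off by as much as 1e-07°.
At latitude 72.3° a degree of longitude spans 111699 m × cos 72.3° = 111699 × 0.3040 ≈ 33960.2 m.
East–west error: 1e-07° × 33960.2 m/° ≈ 0.00339602 m.
That is 0.00339602 m = 0.3396 cm.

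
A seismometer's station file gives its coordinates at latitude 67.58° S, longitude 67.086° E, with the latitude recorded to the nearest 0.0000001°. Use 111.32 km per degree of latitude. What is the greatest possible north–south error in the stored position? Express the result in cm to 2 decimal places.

0.56 cm

Rounding to 7 decimal places leaves the latitude within ±5e-08° of the true value.
North–south distance: 5e-08° × 111320 m/° = 0.005566 m.
That is 0.005566 m = 0.5566 cm.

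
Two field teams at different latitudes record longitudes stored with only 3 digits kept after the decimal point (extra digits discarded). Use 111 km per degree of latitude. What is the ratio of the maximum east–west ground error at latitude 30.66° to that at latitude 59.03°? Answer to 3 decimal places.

Truncating at 3 decimal places can drop up to a full unit in the last place, so the longitude may be off by as much as 0.001°.
Error at 30.66° = 0.001° × 111000 × cos 30.66° ≈ 111 × 0.8602 = 95.483 m.
Error at 59.03° = 0.001° × 111000 × cos 59.03° ≈ 111 × 0.5146 = 57.119 m.
Ratio: 95.483 / 57.119 = cos 30.66° / cos 59.03° ≈ 1.6716.

1.672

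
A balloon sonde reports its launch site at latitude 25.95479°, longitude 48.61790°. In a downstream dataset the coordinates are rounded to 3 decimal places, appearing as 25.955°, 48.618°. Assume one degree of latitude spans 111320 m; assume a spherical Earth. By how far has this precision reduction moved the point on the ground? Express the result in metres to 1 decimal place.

The latitude changed by -0.00021° and the longitude by -0.00010°.
N–S: -0.00021° × 111320 m/° = -23.3772 m.
East–west at this latitude: -0.00010° × 111320 × cos 25.955° ≈ -0.00010 × 100092 = -10.0092 m.
Distance: √(23.3772² + 10.0092²) ≈ 25.4299 m.

25.4 metres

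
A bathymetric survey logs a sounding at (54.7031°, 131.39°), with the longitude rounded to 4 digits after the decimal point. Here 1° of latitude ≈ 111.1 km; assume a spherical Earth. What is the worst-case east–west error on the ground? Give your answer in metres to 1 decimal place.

3.2 metres

Rounding to 4 decimal places leaves the longitude within ±5e-05° of the true value.
One degree of longitude at 54.7031° is 111100 × cos 54.7031° ≈ 111100 × 0.5778 = 64195.1 m.
East–west error: 5e-05° × 64195.1 m/° ≈ 3.20975 m.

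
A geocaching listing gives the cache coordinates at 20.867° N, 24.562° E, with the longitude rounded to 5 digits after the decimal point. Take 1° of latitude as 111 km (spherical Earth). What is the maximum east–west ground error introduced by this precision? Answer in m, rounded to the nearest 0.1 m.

0.5 m

Rounding to 5 decimal places leaves the longitude within ±5e-06° of the true value.
One degree of longitude at 20.867° is 111000 × cos 20.867° ≈ 111000 × 0.9344 = 103719 m.
East–west error: 5e-06° × 103719 m/° ≈ 0.518597 m.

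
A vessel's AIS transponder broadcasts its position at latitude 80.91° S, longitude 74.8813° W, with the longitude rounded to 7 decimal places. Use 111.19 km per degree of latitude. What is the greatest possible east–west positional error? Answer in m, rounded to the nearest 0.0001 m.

Rounding to 7 decimal places leaves the longitude within ±5e-08° of the true value.
Parallels shrink by cos φ, so at 80.91° a degree of longitude is 111190 × 0.1580 ≈ 17566.4 m.
So at most 5e-08° × 17566.4 ≈ 0.000878322 m east–west.

0.0009 m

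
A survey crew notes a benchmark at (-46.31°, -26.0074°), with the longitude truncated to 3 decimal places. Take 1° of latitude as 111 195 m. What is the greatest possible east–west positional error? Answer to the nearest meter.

Truncating at 3 decimal places can drop up to a full unit in the last place, so the longitude may be off by as much as 0.001°.
At latitude 46.31° a degree of longitude spans 111195 m × cos 46.31° = 111195 × 0.6908 ≈ 76808.6 m.
East–west error: 0.001° × 76808.6 m/° ≈ 76.8086 m.

77 meters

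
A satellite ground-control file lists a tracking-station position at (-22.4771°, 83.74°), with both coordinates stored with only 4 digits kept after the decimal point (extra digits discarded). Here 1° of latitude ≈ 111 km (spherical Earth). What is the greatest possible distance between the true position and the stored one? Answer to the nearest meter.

Truncating at 4 decimal places can drop up to a full unit in the last place, so each coordinate may be off by as much as 0.0001°.
N–S: 0.0001° × 111000 m/° = 11.1 m.
E–W at 22.4771°: 0.0001° × 111000 × cos 22.4771° = 0.0001 × 111000 × 0.9240 ≈ 10.2568 m.
The two errors are perpendicular, so the maximum displacement is √(11.1² + 10.2568²) ≈ 15.1133 m.

15 meters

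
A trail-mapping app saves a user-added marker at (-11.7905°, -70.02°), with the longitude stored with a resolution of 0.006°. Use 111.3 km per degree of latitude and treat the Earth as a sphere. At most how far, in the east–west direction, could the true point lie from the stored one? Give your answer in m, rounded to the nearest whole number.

With a 0.006° grid the true value lies within half a step, ±0.006°/2 = ±0.003°, of the stored one.
Parallels shrink by cos φ, so at 11.7905° a degree of longitude is 111300 × 0.9789 ≈ 108952 m.
Maximum E–W displacement: 0.003 × 108952 = 326.855 m.

327 m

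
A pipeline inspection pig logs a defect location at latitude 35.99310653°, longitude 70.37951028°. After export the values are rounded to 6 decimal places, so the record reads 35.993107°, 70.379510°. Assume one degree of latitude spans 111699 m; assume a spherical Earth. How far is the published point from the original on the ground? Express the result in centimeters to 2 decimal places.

5.83 centimeters

Δlat = 35.99310653 − 35.993107 = -0.00000047°; Δlon = 70.37951028 − 70.379510 = +0.00000028°.
N–S: -0.00000047° × 111699 m/° = -0.0524985 m.
E–W at 35.9931°: 0.00000028° × 111699 × cos 35.9931° = 0.00000028 × 111699 × 0.8091 ≈ 0.0253048 m.
Distance: √(0.0524985² + 0.0253048²) ≈ 0.0582789 m.
That is 0.0582789 m = 5.8279 cm.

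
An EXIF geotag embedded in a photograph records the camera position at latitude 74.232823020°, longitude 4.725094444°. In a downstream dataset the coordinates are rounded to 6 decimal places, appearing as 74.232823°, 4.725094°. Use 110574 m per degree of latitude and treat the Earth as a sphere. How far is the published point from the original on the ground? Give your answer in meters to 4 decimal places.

Δlat = 74.232823020 − 74.232823 = +0.000000020°; Δlon = 4.725094444 − 4.725094 = +0.000000444°.
N–S: 0.000000020° × 110574 m/° = 0.00221148 m.
East–west at this latitude: 0.000000444° × 110574 × cos 74.2328° ≈ 0.000000444 × 30046.2 = 0.0133405 m.
Hypotenuse of the two orthogonal shifts: √(0.00221148² + 0.0133405²) = 0.0135226 m.

0.0135 meters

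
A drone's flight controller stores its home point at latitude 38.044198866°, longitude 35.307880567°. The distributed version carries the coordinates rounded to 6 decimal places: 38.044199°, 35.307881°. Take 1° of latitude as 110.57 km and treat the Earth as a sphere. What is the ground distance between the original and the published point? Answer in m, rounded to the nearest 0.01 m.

0.04 m

The latitude changed by -0.000000134° and the longitude by -0.000000433°.
North–south shift: -0.000000134 × 110570 = -0.0148164 m.
E–W at 38.0442°: -0.000000433° × 110570 × cos 38.0442° = -0.000000433 × 110570 × 0.7875 ≈ -0.0377047 m.
Distance: √(0.0148164² + 0.0377047²) ≈ 0.0405113 m.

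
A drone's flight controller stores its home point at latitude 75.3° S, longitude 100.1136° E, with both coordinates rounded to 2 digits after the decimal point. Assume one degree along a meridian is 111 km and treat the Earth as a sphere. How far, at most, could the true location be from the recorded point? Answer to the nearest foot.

Rounding to 2 decimal places leaves each coordinate within ±0.005° of the true value.
North–south component: 0.005° × 111000 = 555 m.
East–west component at 75.3°: 0.005° × 111000 × cos 75.3° ≈ 0.005 × 28167.1 ≈ 140.836 m.
Combining orthogonally: (555² + 140.836²)^½ ≈ 572.59 m.
Converting: 572.59 m × 3.2808 ft/m ≈ 1878.6 ft.

1879 feet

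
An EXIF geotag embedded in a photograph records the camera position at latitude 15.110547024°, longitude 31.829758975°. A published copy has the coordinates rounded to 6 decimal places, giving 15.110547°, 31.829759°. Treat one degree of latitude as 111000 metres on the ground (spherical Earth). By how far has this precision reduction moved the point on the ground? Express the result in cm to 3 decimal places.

The latitude changed by +0.000000024° and the longitude by -0.000000025°.
N–S: 0.000000024° × 111000 m/° = 0.002664 m.
E–W at 15.1105°: -0.000000025° × 111000 × cos 15.1105° = -0.000000025 × 111000 × 0.9654 ≈ -0.00267905 m.
Combined displacement = (0.002664² + 0.00267905²)^½ ≈ 0.00377812 m.
That is 0.00377812 m = 0.37781 cm.

0.378 cm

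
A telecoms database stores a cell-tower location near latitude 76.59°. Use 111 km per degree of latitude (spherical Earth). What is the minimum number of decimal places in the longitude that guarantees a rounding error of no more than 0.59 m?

5

At 76.59° one degree of longitude covers 111000 × cos 76.59° ≈ 111000 × 0.2319 ≈ 25742.9 m.
With N decimal places the half-ulp bound is 0.5·10⁻ᴺ°, or 0.5·10⁻ᴺ × 25742.9 m on the ground.
Setting 12871.4 × 10⁻ᴺ ≤ 0.59 gives 10ᴺ ≥ 2.182e+04, i.e. N ≥ 4.34.
N = 4 would give 1.29 m (too coarse); N = 5 gives 0.129 m ≤ 0.59 m.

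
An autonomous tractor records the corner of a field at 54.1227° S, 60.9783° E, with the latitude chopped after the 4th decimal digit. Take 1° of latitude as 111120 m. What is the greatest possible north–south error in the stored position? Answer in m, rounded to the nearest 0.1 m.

11.1 m

Truncating at 4 decimal places can drop up to a full unit in the last place, so the latitude may be off by as much as 0.0001°.
North–south distance: 0.0001° × 111120 m/° = 11.112 m.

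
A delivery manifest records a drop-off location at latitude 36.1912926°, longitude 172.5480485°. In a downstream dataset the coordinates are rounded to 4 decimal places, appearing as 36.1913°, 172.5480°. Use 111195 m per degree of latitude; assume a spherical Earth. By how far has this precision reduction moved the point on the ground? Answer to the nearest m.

4 m

The latitude changed by -0.0000074° and the longitude by +0.0000485°.
N–S: -0.0000074° × 111195 m/° = -0.822843 m.
E–W at 36.1913°: 0.0000485° × 111195 × cos 36.1913° = 0.0000485 × 111195 × 0.8070 ≈ 4.35239 m.
Hypotenuse of the two orthogonal shifts: √(0.822843² + 4.35239²) = 4.42948 m.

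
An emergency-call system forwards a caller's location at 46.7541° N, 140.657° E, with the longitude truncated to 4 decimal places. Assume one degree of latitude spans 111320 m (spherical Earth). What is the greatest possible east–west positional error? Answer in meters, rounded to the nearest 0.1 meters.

7.6 meters

Truncating at 4 decimal places can drop up to a full unit in the last place, so the longitude may be off by as much as 0.0001°.
Parallels shrink by cos φ, so at 46.7541° a degree of longitude is 111320 × 0.6851 ≈ 76268.8 m.
So at most 0.0001° × 76268.8 ≈ 7.62688 m east–west.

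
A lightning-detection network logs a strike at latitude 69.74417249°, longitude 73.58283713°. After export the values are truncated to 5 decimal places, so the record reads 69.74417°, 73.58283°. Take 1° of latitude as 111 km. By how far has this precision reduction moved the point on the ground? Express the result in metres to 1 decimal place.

0.4 metres

The latitude changed by +0.00000249° and the longitude by +0.00000713°.
North–south shift: 0.00000249 × 111000 = 0.27639 m.
E–W at 69.7442°: 0.00000713° × 111000 × cos 69.7442° = 0.00000713 × 111000 × 0.3462 ≈ 0.274003 m.
Distance: √(0.27639² + 0.274003²) ≈ 0.38919 m.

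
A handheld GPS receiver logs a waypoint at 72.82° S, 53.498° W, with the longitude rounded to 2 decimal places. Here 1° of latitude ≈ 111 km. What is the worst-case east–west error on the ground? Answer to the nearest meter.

Rounding to 2 decimal places leaves the longitude within ±0.005° of the true value.
At latitude 72.82° a degree of longitude spans 111000 m × cos 72.82° = 111000 × 0.2954 ≈ 32786.6 m.
Maximum E–W displacement: 0.005 × 32786.6 = 163.933 m.

164 meters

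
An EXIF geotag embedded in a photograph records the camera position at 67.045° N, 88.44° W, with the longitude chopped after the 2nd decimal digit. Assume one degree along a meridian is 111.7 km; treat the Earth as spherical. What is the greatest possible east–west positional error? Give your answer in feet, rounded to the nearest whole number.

Truncating at 2 decimal places can drop up to a full unit in the last place, so the longitude may be off by as much as 0.01°.
At latitude 67.045° a degree of longitude spans 111700 m × cos 67.045° = 111700 × 0.3900 ≈ 43563.9 m.
Maximum E–W displacement: 0.01 × 43563.9 = 435.639 m.
In feet: 435.639 m ÷ 0.3048 ≈ 1429.3 ft.

1429 feet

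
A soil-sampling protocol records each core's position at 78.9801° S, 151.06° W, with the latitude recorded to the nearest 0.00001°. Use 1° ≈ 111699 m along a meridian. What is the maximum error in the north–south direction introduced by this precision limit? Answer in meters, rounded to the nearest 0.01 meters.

Rounding to 5 decimal places leaves the latitude within ±5e-06° of the true value.
Along the meridian that is 5e-06° × 111699 m/° = 0.558495 m.

0.56 meters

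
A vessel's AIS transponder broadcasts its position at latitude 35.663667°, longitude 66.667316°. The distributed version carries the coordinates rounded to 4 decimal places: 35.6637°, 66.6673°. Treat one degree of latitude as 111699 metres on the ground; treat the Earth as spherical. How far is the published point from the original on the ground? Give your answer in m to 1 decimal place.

4.0 m

The latitude changed by -0.000033° and the longitude by +0.000016°.
N–S: -0.000033° × 111699 m/° = -3.68607 m.
East–west at this latitude: 0.000016° × 111699 × cos 35.6637° ≈ 0.000016 × 90750.2 = 1.452 m.
Combined displacement = (3.68607² + 1.452²)^½ ≈ 3.96174 m.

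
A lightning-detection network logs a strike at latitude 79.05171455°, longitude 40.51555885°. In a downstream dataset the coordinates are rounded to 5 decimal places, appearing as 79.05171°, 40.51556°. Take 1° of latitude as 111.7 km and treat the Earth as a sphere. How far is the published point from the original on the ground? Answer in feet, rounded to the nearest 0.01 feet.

1.67 feet

Δlat = 79.05171455 − 79.05171 = +0.00000455°; Δlon = 40.51555885 − 40.51556 = -0.00000115°.
N–S: 0.00000455° × 111700 m/° = 0.508235 m.
East–west at this latitude: -0.00000115° × 111700 × cos 79.0517° ≈ -0.00000115 × 21214.4 = -0.0243966 m.
Distance: √(0.508235² + 0.0243966²) ≈ 0.50882 m.
In feet: 0.50882 m ÷ 0.3048 ≈ 1.6694 ft.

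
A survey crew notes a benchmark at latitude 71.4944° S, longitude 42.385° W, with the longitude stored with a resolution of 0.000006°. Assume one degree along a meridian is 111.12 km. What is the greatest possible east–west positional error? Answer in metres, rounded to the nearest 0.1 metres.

0.1 metres

With a 0.000006° grid the true value lies within half a step, ±0.000006°/2 = ±3e-06°, of the stored one.
At latitude 71.4944° a degree of longitude spans 111120 m × cos 71.4944° = 111120 × 0.3174 ≈ 35269.2 m.
Maximum E–W displacement: 3e-06 × 35269.2 = 0.105808 m.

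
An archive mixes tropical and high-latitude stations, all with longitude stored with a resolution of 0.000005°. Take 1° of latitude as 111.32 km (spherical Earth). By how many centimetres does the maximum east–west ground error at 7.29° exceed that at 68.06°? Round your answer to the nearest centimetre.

With a 0.000005° grid the true value lies within half a step, ±0.000005°/2 = ±2.5e-06°, of the stored one.
At 7.29°: 2.5e-06° × 111320 × cos 7.29° = 2.5e-06 × 111320 × 0.9919 ≈ 0.27605 m.
At 68.06°: 2.5e-06° × 111320 × cos 68.06° = 2.5e-06 × 111320 × 0.3736 ≈ 0.10398 m.
Difference: 0.27605 − 0.10398 = 0.17207 m.
That is 0.172068 m = 17.207 cm.

17 centimetres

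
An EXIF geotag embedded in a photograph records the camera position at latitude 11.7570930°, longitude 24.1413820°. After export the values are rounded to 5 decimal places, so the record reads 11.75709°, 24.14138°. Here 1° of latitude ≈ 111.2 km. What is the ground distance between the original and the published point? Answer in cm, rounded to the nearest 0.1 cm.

39.8 cm

Δlat = 11.7570930 − 11.75709 = +0.0000030°; Δlon = 24.1413820 − 24.14138 = +0.0000020°.
N–S: 0.0000030° × 111200 m/° = 0.3336 m.
East–west at this latitude: 0.0000020° × 111200 × cos 11.7571° ≈ 0.0000020 × 108867 = 0.217734 m.
Distance: √(0.3336² + 0.217734²) ≈ 0.398368 m.
That is 0.398368 m = 39.837 cm.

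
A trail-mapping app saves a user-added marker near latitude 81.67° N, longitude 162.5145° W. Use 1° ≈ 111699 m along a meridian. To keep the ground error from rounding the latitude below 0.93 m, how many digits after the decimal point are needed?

One degree of latitude covers 111699 m.
With N decimal places the half-ulp bound is 0.5·10⁻ᴺ°, or 0.5·10⁻ᴺ × 111699 m on the ground.
Need 0.5 × 111699 × 10⁻ᴺ ≤ 0.93 → 10⁻ᴺ ≤ 1.665e-05, so N ≥ 4.78.
N = 4 would give 5.58 m (too coarse); N = 5 gives 0.558 m ≤ 0.93 m.

5 decimal places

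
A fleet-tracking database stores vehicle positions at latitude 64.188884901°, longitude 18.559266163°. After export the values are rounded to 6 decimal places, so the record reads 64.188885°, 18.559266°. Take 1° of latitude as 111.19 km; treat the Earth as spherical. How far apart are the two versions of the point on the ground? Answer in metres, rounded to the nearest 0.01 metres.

Δlat = 64.188884901 − 64.188885 = -0.000000099°; Δlon = 18.559266163 − 18.559266 = +0.000000163°.
N–S: -0.000000099° × 111190 m/° = -0.0110078 m.
East–west at this latitude: 0.000000163° × 111190 × cos 64.1889° ≈ 0.000000163 × 48412.8 = 0.00789128 m.
Hypotenuse of the two orthogonal shifts: √(0.0110078² + 0.00789128²) = 0.0135442 m.

0.01 metres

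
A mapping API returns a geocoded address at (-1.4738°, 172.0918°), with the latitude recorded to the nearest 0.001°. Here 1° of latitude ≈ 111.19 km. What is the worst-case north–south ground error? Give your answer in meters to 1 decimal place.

Rounding to 3 decimal places leaves the latitude within ±0.0005° of the true value.
North–south distance: 0.0005° × 111190 m/° = 55.595 m.

55.6 meters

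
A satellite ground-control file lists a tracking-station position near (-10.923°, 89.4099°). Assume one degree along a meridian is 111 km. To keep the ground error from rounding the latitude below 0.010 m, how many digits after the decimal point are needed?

One degree of latitude covers 111000 m.
With N decimal places the half-ulp bound is 0.5·10⁻ᴺ°, or 0.5·10⁻ᴺ × 111000 m on the ground.
Need 0.5 × 111000 × 10⁻ᴺ ≤ 0.010 → 10⁻ᴺ ≤ 1.802e-07, so N ≥ 6.74.
N = 6 would give 0.0555 m (too coarse); N = 7 gives 0.00555 m ≤ 0.010 m.

7 decimal places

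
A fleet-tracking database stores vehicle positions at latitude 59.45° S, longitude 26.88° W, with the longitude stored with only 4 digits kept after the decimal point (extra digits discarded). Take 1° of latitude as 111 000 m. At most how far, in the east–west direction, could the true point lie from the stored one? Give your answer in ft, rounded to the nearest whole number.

19 ft

Truncating at 4 decimal places can drop up to a full unit in the last place, so the longitude may be off by as much as 0.0001°.
At latitude 59.45° a degree of longitude spans 111000 m × cos 59.45° = 111000 × 0.5083 ≈ 56420.2 m.
So at most 0.0001° × 56420.2 ≈ 5.64202 m east–west.
Converting: 5.64202 m × 3.2808 ft/m ≈ 18.511 ft.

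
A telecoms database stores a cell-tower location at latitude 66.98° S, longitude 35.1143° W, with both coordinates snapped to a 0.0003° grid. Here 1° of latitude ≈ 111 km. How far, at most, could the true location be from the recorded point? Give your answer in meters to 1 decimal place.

17.9 meters

With a 0.0003° grid the true value lies within half a step, ±0.0003°/2 = ±0.00015°, of the stored one.
N–S: 0.00015° × 111000 m/° = 16.65 m.
East–west component at 66.98°: 0.00015° × 111000 × cos 66.98° ≈ 0.00015 × 43406.8 ≈ 6.51102 m.
Combining orthogonally: (16.65² + 6.51102²)^½ ≈ 17.8778 m.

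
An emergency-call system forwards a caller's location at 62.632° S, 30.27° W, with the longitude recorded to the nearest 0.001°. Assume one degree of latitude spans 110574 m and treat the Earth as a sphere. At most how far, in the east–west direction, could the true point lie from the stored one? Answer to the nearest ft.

83 ft

Rounding to 3 decimal places leaves the longitude within ±0.0005° of the true value.
Parallels shrink by cos φ, so at 62.632° a degree of longitude is 110574 × 0.4597 ≈ 50831.3 m.
Maximum E–W displacement: 0.0005 × 50831.3 = 25.4156 m.
Converting: 25.4156 m × 3.2808 ft/m ≈ 83.385 ft.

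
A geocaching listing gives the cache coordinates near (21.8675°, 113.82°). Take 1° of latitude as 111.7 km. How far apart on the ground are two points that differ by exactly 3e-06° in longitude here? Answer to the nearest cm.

3e-06° of longitude at 21.8675° is 3e-06 × 111700 × cos 21.8675° ≈ 3e-06 × 103663 = 0.310989 m.
That is 0.310989 m = 31.099 cm.

31 cm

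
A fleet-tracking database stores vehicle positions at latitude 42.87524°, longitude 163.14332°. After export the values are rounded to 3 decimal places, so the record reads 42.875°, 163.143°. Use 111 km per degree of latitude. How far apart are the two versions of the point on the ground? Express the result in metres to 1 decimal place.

The latitude changed by +0.00024° and the longitude by +0.00032°.
N–S: 0.00024° × 111000 m/° = 26.64 m.
E–W at 42.875°: 0.00032° × 111000 × cos 42.875° = 0.00032 × 111000 × 0.7328 ≈ 26.0305 m.
Distance: √(26.64² + 26.0305²) ≈ 37.2461 m.

37.2 metres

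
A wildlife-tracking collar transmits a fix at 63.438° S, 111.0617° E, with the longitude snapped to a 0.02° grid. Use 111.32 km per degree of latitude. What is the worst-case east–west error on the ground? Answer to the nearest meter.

With a 0.02° grid the true value lies within half a step, ±0.02°/2 = ±0.01°, of the stored one.
One degree of longitude at 63.438° is 111320 × cos 63.438° ≈ 111320 × 0.4472 = 49778.5 m.
East–west error: 0.01° × 49778.5 m/° ≈ 497.785 m.

498 meters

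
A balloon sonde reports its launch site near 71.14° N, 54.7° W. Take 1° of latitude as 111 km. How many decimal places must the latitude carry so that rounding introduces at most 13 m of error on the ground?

One degree of latitude covers 111000 m.
Rounding to N decimal places gives at most 0.5 × 10⁻ᴺ degrees of error, i.e. 0.5 × 10⁻ᴺ × 111000 m.
Need 0.5 × 111000 × 10⁻ᴺ ≤ 13 → 10⁻ᴺ ≤ 2.342e-04, so N ≥ 3.63.
So 4 decimal places suffice (5.55 m); 3 would allow up to 55.5 m.

4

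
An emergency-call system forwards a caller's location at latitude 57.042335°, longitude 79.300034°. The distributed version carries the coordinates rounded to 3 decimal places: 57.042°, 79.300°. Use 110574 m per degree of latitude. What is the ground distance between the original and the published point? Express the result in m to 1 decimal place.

Δlat = 57.042335 − 57.042 = +0.000335°; Δlon = 79.300034 − 79.300 = +0.000034°.
N–S: 0.000335° × 110574 m/° = 37.0423 m.
East–west at this latitude: 0.000034° × 110574 × cos 57.042° ≈ 0.000034 × 60154.9 = 2.04527 m.
Distance: √(37.0423² + 2.04527²) ≈ 37.0987 m.

37.1 m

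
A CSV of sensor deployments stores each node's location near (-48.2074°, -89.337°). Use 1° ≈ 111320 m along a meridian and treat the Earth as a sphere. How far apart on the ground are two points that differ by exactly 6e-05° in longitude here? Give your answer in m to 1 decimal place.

6e-05° of longitude at 48.2074° is 6e-05 × 111320 × cos 48.2074° ≈ 6e-05 × 74187.7 = 4.45126 m.

4.5 m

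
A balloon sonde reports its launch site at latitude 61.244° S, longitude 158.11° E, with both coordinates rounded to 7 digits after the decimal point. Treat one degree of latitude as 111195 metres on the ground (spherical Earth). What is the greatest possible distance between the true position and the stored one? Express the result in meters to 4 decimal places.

0.0062 meters

Rounding to 7 decimal places leaves each coordinate within ±5e-08° of the true value.
North–south component: 5e-08° × 111195 = 0.00555975 m.
East–west component at 61.244°: 5e-08° × 111195 × cos 61.244° ≈ 5e-08 × 53493.8 ≈ 0.00267469 m.
Worst case both components are at the extreme and orthogonal: √(0.00555975² + 0.00267469²) ≈ 0.00616967 m.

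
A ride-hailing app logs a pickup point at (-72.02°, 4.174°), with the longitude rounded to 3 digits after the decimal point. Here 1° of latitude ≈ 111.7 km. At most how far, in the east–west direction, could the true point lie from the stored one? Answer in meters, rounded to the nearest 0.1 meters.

Rounding to 3 decimal places leaves the longitude within ±0.0005° of the true value.
Parallels shrink by cos φ, so at 72.02° a degree of longitude is 111700 × 0.3087 ≈ 34480.1 m.
East–west error: 0.0005° × 34480.1 m/° ≈ 17.2401 m.

17.2 meters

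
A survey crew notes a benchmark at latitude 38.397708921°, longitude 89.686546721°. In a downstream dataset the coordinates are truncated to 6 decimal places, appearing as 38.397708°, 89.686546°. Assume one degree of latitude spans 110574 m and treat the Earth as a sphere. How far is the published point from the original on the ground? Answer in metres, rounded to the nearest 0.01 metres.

0.12 metres

The latitude changed by +0.000000921° and the longitude by +0.000000721°.
North–south shift: 0.000000921 × 110574 = 0.101839 m.
E–W at 38.3977°: 0.000000721° × 110574 × cos 38.3977° = 0.000000721 × 110574 × 0.7837 ≈ 0.062481 m.
Distance: √(0.101839² + 0.062481²) ≈ 0.119478 m.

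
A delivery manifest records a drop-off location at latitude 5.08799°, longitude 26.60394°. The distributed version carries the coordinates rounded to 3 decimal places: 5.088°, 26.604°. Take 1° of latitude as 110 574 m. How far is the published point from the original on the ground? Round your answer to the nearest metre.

Δlat = 5.08799 − 5.088 = -0.00001°; Δlon = 26.60394 − 26.604 = -0.00006°.
N–S: -0.00001° × 110574 m/° = -1.10574 m.
E–W at 5.088°: -0.00006° × 110574 × cos 5.088° = -0.00006 × 110574 × 0.9961 ≈ -6.6083 m.
Hypotenuse of the two orthogonal shifts: √(1.10574² + 6.6083²) = 6.70017 m.

7 metres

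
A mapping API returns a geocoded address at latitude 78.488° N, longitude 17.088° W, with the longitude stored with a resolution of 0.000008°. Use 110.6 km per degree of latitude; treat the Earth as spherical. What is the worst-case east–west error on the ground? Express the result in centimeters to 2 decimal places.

With a 0.000008° grid the true value lies within half a step, ±0.000008°/2 = ±4e-06°, of the stored one.
One degree of longitude at 78.488° is 110600 × cos 78.488° ≈ 110600 × 0.1996 = 22072.8 m.
Maximum E–W displacement: 4e-06 × 22072.8 = 0.0882912 m.
That is 0.0882912 m = 8.8291 cm.

8.83 centimeters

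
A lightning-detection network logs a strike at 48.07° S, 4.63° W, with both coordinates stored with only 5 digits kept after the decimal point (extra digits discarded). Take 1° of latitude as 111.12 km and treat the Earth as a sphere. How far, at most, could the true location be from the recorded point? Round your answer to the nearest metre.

1 metres

Truncating at 5 decimal places can drop up to a full unit in the last place, so each coordinate may be off by as much as 1e-05°.
North–south component: 1e-05° × 111120 = 1.1112 m.
Longitude error → 1e-05 × 111120 × cos 48.07° = 1e-05 × 111120 × 0.6682 ≈ 0.742528 m.
The two errors are perpendicular, so the maximum displacement is √(1.1112² + 0.742528²) ≈ 1.33646 m.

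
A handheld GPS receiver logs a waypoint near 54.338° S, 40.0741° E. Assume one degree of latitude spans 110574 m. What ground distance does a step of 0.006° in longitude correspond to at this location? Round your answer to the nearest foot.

At 54.338° a degree of longitude is 110574 × cos 54.338° ≈ 64464.9 m, so 0.006° corresponds to 386.79 m.
Converting: 386.79 m × 3.2808 ft/m ≈ 1269 ft.

1269 feet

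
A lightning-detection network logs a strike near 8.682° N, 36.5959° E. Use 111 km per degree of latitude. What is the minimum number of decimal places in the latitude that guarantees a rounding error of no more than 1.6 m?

One degree of latitude covers 111000 m.
N decimal places → at most half a unit in the last place, 0.5 × 10⁻ᴺ° = 111000/2 × 10⁻ᴺ m.
Need 0.5 × 111000 × 10⁻ᴺ ≤ 1.6 → 10⁻ᴺ ≤ 2.883e-05, so N ≥ 4.54.
N = 4 would give 5.55 m (too coarse); N = 5 gives 0.555 m ≤ 1.6 m.

5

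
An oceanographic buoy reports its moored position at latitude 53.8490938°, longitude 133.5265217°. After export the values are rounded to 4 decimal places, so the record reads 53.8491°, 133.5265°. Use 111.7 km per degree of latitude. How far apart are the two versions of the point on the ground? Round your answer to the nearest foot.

Δlat = 53.8490938 − 53.8491 = -0.0000062°; Δlon = 133.5265217 − 133.5265 = +0.0000217°.
North–south shift: -0.0000062 × 111700 = -0.69254 m.
East–west at this latitude: 0.0000217° × 111700 × cos 53.8491° ≈ 0.0000217 × 65893.4 = 1.42989 m.
Hypotenuse of the two orthogonal shifts: √(0.69254² + 1.42989²) = 1.58877 m.
In feet: 1.58877 m ÷ 0.3048 ≈ 5.2125 ft.

5 feet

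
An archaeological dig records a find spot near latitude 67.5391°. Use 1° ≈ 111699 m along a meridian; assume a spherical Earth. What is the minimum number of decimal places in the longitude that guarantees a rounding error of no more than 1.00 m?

5 decimal places

At 67.5391° one degree of longitude covers 111699 × cos 67.5391° ≈ 111699 × 0.3821 ≈ 42674.9 m.
Rounding to N decimal places gives at most 0.5 × 10⁻ᴺ degrees of error, i.e. 0.5 × 10⁻ᴺ × 42674.9 m.
Setting 21337.5 × 10⁻ᴺ ≤ 1.00 gives 10ᴺ ≥ 2.134e+04, i.e. N ≥ 4.33.
So 5 decimal places suffice (0.213 m); 4 would allow up to 2.13 m.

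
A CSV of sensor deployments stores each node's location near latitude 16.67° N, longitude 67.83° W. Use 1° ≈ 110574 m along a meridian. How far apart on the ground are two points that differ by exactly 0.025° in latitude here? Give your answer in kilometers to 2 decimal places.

Along a meridian 0.025° is 0.025 × 110574 = 2764.35 m.
That is 2764.35 m = 2.7644 km.

2.76 kilometers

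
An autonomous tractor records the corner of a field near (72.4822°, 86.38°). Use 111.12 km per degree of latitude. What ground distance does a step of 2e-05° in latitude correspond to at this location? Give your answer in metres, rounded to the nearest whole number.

2 metres

2e-05° × 111120 m/° = 2.2224 m.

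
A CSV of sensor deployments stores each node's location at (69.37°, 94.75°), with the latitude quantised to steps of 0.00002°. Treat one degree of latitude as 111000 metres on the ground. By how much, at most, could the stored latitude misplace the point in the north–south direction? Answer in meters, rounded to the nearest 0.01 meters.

With a 0.00002° grid the true value lies within half a step, ±0.00002°/2 = ±1e-05°, of the stored one.
North–south distance: 1e-05° × 111000 m/° = 1.11 m.

1.11 meters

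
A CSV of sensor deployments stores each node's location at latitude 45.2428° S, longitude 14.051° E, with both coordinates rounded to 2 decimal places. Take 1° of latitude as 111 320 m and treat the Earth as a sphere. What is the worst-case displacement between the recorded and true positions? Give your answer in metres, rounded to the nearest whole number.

681 metres

Rounding to 2 decimal places leaves each coordinate within ±0.005° of the true value.
North–south component: 0.005° × 111320 = 556.6 m.
Longitude error → 0.005 × 111320 × cos 45.2428° = 0.005 × 111320 × 0.7041 ≈ 391.904 m.
Worst case both components are at the extreme and orthogonal: √(556.6² + 391.904²) ≈ 680.729 m.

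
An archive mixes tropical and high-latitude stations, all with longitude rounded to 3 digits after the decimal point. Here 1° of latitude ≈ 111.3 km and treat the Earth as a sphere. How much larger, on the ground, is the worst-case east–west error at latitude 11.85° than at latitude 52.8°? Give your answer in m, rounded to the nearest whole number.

Rounding to 3 decimal places leaves the longitude within ±0.0005° of the true value.
Error at 11.85° = 0.0005° × 111300 × cos 11.85° ≈ 55.65 × 0.9787 = 54.464 m.
At 52.8°: 0.0005° × 111300 × cos 52.8° = 0.0005 × 111300 × 0.6046 ≈ 33.646 m.
Difference: 54.464 − 33.646 = 20.818 m.

21 m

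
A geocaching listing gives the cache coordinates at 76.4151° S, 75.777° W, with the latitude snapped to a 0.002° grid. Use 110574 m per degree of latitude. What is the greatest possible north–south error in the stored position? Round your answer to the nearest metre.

111 metres

With a 0.002° grid the true value lies within half a step, ±0.002°/2 = ±0.001°, of the stored one.
North–south distance: 0.001° × 110574 m/° = 110.574 m.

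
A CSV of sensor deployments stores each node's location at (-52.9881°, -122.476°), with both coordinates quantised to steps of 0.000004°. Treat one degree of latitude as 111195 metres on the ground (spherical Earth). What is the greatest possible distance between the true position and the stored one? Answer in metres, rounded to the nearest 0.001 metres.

With a 0.000004° grid the true value lies within half a step, ±0.000004°/2 = ±2e-06°, of the stored one.
Latitude error → 2e-06 × 111195 = 0.22239 m along the meridian.
East–west component at 52.9881°: 2e-06° × 111195 × cos 52.9881° ≈ 2e-06 × 66937.3 ≈ 0.133875 m.
The two errors are perpendicular, so the maximum displacement is √(0.22239² + 0.133875²) ≈ 0.259576 m.

0.260 metres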